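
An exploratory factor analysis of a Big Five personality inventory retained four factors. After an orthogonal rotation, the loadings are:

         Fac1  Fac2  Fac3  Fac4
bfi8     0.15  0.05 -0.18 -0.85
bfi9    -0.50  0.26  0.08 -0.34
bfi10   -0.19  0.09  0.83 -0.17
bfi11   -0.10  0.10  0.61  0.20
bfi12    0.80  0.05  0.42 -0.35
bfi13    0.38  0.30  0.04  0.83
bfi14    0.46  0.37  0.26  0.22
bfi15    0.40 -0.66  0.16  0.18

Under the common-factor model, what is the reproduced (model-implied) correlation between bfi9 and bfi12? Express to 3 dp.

-0.234

r̂ = Σ λ_i·λ_j across factors = (-0.50)(0.80) + (0.26)(0.05) + (0.08)(0.42) + (-0.34)(-0.35)
  = -0.4000 +0.0130 +0.0336 +0.1190 = -0.2344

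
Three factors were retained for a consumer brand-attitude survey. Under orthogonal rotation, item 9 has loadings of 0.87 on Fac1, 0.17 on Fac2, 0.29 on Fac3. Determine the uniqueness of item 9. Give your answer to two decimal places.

h² = 0.87² + 0.17² + 0.29² = 0.7569 + 0.0289 + 0.0841 = 0.8699
Uniqueness u² = 1 − h² = 1 − 0.8699 = 0.1301

0.13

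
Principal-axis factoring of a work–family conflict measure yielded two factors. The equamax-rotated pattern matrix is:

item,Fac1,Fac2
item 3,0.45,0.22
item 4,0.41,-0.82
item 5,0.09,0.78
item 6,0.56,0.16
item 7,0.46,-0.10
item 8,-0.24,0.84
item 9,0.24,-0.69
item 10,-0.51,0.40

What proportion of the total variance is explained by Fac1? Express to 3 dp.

0.160

SS loadings for Fac1 = 0.45² + 0.41² + 0.09² + 0.56² + 0.46² + (-0.24)² + 0.24² + (-0.51)² = 1.2792
Proportion of variance = 1.2792 / 8 = 0.1599.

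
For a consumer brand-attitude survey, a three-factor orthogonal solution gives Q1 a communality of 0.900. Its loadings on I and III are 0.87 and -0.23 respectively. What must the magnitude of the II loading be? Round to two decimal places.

Under orthogonal rotation h² = Σλ², so λ_II² = h² − (0.8098) = 0.900 − 0.8098 = 0.0902.
|λ| = √0.0902 = 0.3003.

0.30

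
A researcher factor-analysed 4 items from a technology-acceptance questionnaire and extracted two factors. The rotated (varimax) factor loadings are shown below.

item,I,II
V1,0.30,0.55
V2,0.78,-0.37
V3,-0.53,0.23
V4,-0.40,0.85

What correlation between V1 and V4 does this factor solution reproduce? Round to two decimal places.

0.35

r̂ = Σ λ_i·λ_j across factors = (0.30)(-0.40) + (0.55)(0.85)
  = -0.1200 +0.4675 = 0.3475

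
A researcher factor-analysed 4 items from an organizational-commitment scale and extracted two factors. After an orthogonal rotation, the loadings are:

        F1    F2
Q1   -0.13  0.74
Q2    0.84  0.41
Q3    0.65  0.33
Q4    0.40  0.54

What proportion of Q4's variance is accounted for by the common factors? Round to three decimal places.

0.452

h² = 0.40² + 0.54² = 0.1600 + 0.2916 = 0.4516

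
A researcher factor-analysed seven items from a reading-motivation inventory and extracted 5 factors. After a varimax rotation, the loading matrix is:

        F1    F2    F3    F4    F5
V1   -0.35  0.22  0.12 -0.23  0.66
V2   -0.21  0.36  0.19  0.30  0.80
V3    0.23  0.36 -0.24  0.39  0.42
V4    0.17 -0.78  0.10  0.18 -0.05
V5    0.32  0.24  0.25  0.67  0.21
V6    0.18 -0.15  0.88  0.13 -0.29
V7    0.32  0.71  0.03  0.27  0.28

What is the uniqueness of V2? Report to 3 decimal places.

h² = (-0.21)² + 0.36² + 0.19² + 0.30² + 0.80² = 0.0441 + 0.1296 + 0.0361 + 0.0900 + 0.6400 = 0.9398
Uniqueness u² = 1 − h² = 1 − 0.9398 = 0.0602

0.060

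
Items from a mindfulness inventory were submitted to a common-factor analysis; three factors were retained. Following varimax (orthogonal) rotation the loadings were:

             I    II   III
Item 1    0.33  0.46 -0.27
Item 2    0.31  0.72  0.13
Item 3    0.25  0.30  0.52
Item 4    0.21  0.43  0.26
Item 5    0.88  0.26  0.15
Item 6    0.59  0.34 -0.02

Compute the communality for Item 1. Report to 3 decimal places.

0.393

h² = 0.33² + 0.46² + (-0.27)² = 0.1089 + 0.2116 + 0.0729 = 0.3934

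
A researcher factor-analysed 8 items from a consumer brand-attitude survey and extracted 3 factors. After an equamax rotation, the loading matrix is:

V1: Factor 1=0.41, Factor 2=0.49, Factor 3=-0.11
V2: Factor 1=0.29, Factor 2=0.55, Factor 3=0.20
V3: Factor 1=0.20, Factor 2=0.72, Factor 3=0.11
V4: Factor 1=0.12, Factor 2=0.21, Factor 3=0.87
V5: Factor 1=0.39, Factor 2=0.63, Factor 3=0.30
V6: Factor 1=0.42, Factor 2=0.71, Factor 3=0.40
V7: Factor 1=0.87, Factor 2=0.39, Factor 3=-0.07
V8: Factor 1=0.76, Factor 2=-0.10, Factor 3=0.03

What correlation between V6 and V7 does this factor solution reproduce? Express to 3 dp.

0.614

r̂ = Σ λ_i·λ_j across factors = (0.42)(0.87) + (0.71)(0.39) + (0.40)(-0.07)
  = +0.3654 +0.2769 -0.0280 = 0.6143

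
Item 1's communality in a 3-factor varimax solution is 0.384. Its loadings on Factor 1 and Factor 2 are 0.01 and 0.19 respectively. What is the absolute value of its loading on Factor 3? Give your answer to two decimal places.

0.59

Under orthogonal rotation h² = Σλ², so λ_Factor 3² = h² − (0.0362) = 0.384 − 0.0362 = 0.3478.
|λ| = √0.3478 = 0.5897.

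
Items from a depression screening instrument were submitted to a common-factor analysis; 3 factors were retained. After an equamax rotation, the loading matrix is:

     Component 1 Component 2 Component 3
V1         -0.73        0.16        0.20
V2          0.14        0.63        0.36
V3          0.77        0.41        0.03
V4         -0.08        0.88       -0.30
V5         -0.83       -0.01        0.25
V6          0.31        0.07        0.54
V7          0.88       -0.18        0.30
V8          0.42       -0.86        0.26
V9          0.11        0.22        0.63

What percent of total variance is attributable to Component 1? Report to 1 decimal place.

32.2%

SS loadings for Component 1 = (-0.73)² + 0.14² + 0.77² + (-0.08)² + (-0.83)² + 0.31² + 0.88² + 0.42² + 0.11² = 2.8997
With 9 standardized items, total variance = 9. Proportion = 2.8997/9 = 0.3222 → 32.22%.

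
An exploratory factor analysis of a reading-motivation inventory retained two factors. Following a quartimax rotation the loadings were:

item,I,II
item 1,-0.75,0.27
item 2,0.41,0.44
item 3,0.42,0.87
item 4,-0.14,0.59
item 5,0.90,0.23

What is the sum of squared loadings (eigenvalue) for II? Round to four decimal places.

SS loadings for II = 0.27² + 0.44² + 0.87² + 0.59² + 0.23² = 0.0729 + 0.1936 + 0.7569 + 0.3481 + 0.0529 = 1.4244

1.4244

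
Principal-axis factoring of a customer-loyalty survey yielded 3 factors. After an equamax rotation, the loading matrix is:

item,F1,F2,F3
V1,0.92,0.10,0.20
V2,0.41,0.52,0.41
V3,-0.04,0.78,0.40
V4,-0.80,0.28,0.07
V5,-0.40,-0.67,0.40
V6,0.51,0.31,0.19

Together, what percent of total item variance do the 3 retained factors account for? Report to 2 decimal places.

69.29%

Communalities: 0.8964, 0.6066, 0.7700, 0.7233, 0.7689, 0.3923; Σh² = 4.1575.
Total variance with 6 standardized items is 6, so the solution explains 4.1575/6 = 0.6929 = 69.29%.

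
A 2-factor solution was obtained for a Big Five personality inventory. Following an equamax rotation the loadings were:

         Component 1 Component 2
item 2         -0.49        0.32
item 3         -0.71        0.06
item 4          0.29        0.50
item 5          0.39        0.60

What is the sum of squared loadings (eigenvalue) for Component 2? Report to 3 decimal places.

0.716

SS loadings for Component 2 = 0.32² + 0.06² + 0.50² + 0.60² = 0.1024 + 0.0036 + 0.2500 + 0.3600 = 0.7160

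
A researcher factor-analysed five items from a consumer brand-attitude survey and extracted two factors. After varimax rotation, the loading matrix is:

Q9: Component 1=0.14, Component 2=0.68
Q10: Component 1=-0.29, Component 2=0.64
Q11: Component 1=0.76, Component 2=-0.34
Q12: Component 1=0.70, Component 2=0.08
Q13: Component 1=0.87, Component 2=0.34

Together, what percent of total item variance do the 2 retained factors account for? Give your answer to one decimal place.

60.8%

SS loadings by factor: 1.9282, 1.1096; total = 3.0378.
Total variance with 5 standardized items is 5, so the solution explains 3.0378/5 = 0.6076 = 60.76%.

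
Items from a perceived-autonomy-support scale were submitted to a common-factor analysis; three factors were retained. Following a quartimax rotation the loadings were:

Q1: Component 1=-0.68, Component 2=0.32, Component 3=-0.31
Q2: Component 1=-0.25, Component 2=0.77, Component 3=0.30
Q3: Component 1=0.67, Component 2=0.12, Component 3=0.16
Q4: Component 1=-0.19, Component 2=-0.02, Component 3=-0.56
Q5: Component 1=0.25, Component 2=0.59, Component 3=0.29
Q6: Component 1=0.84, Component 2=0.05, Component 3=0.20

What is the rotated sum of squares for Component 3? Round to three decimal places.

0.649

SS loadings for Component 3 = (-0.31)² + 0.30² + 0.16² + (-0.56)² + 0.29² + 0.20² = 0.0961 + 0.0900 + 0.0256 + 0.3136 + 0.0841 + 0.0400 = 0.6494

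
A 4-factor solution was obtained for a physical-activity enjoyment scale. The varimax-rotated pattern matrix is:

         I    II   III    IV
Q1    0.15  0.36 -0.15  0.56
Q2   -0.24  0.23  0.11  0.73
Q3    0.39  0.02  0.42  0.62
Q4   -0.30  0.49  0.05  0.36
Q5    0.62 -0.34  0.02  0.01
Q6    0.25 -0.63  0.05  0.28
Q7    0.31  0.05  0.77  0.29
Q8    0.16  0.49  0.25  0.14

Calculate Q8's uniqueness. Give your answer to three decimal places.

0.652

h² = 0.16² + 0.49² + 0.25² + 0.14² = 0.0256 + 0.2401 + 0.0625 + 0.0196 = 0.3478
Uniqueness u² = 1 − h² = 1 − 0.3478 = 0.6522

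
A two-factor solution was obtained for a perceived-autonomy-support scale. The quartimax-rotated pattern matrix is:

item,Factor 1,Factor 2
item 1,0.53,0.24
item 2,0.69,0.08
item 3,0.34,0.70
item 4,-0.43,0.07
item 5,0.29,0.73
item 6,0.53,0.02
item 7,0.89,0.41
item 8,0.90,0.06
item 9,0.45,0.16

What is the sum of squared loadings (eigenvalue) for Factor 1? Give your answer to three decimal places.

3.227

SS loadings for Factor 1 = 0.53² + 0.69² + 0.34² + (-0.43)² + 0.29² + 0.53² + 0.89² + 0.90² + 0.45² = 0.2809 + 0.4761 + 0.1156 + 0.1849 + 0.0841 + 0.2809 + 0.7921 + 0.8100 + 0.2025 = 3.2271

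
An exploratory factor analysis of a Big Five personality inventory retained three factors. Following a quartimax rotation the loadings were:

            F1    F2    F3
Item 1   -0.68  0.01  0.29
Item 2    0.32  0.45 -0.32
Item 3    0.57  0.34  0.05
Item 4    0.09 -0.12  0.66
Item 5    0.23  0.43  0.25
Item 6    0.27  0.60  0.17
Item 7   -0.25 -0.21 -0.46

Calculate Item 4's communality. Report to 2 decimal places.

0.46

h² = 0.09² + (-0.12)² + 0.66² = 0.0081 + 0.0144 + 0.4356 = 0.4581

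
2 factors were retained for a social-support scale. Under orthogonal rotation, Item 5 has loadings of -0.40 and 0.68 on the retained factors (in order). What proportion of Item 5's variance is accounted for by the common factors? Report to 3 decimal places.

h² = (-0.40)² + 0.68² = 0.1600 + 0.4624 = 0.6224

0.622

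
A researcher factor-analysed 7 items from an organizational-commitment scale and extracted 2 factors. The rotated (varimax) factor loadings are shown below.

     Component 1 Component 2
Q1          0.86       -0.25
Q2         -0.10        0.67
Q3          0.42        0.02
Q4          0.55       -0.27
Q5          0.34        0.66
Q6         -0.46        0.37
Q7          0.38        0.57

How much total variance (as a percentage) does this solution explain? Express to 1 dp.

45.5%

Communalities: 0.8021, 0.4589, 0.1768, 0.3754, 0.5512, 0.3485, 0.4693; Σh² = 3.1822.
Total variance with 7 standardized items is 7, so the solution explains 3.1822/7 = 0.4546 = 45.46%.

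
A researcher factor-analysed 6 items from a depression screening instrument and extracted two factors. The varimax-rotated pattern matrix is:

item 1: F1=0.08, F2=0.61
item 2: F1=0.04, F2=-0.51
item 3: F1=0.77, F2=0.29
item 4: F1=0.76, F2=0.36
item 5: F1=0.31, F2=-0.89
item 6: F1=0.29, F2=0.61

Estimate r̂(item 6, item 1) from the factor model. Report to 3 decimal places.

0.395

r̂ = Σ λ_i·λ_j across factors = (0.29)(0.08) + (0.61)(0.61)
  = +0.0232 +0.3721 = 0.3953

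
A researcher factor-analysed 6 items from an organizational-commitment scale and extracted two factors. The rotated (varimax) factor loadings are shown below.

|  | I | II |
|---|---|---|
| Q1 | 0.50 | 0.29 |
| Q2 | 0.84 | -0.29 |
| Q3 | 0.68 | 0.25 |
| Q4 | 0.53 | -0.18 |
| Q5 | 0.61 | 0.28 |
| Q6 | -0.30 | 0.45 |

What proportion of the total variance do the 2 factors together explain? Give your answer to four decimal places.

Communalities: 0.3341, 0.7897, 0.5249, 0.3133, 0.4505, 0.2925; Σh² = 2.7050.
Total variance with 6 standardized items is 6, so the solution explains 2.7050/6 = 0.4508.

0.4508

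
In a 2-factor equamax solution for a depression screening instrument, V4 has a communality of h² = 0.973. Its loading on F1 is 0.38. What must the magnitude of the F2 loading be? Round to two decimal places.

Under orthogonal rotation h² = Σλ², so λ_F2² = h² − (0.1444) = 0.973 − 0.1444 = 0.8286.
|λ| = √0.8286 = 0.9103.

0.91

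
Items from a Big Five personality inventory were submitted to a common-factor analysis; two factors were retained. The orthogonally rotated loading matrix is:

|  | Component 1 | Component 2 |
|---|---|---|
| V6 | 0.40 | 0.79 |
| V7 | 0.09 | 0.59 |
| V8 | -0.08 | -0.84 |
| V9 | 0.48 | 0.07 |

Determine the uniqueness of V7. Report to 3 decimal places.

0.644

h² = 0.09² + 0.59² = 0.0081 + 0.3481 = 0.3562
Uniqueness u² = 1 − h² = 1 − 0.3562 = 0.6438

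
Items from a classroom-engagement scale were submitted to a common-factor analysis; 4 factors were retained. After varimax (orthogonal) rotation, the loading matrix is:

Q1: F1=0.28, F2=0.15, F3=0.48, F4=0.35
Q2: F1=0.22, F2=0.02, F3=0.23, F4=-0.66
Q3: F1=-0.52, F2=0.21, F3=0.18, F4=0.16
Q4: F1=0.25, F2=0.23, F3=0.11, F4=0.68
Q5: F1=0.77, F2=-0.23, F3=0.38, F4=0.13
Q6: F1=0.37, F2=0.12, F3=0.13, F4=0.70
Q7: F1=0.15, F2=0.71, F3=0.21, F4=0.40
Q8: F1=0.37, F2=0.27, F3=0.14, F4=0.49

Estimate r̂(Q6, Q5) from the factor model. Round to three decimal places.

0.398

r̂ = Σ λ_i·λ_j across factors = (0.37)(0.77) + (0.12)(-0.23) + (0.13)(0.38) + (0.70)(0.13)
  = +0.2849 -0.0276 +0.0494 +0.0910 = 0.3977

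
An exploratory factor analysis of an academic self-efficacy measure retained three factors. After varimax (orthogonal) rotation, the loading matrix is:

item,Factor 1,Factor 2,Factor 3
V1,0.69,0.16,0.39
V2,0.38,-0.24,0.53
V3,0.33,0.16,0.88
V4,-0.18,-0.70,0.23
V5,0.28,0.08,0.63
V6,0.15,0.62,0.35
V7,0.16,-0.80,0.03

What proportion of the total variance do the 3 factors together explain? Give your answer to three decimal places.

0.614

Communalities: 0.6538, 0.4829, 0.9089, 0.5753, 0.4817, 0.5294, 0.6665; Σh² = 4.2985.
Total variance with 7 standardized items is 7, so the solution explains 4.2985/7 = 0.6141.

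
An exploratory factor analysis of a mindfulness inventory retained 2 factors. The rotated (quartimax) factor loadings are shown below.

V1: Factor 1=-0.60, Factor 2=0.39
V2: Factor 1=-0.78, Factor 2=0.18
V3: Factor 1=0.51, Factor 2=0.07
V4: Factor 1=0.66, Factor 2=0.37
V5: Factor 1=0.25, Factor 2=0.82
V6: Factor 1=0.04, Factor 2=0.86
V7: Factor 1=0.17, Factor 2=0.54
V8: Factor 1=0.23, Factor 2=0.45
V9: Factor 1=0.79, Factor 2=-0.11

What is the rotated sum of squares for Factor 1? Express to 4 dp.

2.4341

SS loadings for Factor 1 = (-0.60)² + (-0.78)² + 0.51² + 0.66² + 0.25² + 0.04² + 0.17² + 0.23² + 0.79² = 0.3600 + 0.6084 + 0.2601 + 0.4356 + 0.0625 + 0.0016 + 0.0289 + 0.0529 + 0.6241 = 2.4341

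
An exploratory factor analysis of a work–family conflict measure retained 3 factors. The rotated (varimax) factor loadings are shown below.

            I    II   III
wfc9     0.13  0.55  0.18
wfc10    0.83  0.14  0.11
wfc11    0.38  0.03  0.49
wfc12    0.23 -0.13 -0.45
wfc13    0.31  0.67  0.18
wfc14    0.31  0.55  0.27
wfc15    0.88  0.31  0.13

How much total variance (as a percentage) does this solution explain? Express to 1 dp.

52.4%

SS loadings by factor: 1.8697, 1.1874, 0.6093; total = 3.6664.
Total variance with 7 standardized items is 7, so the solution explains 3.6664/7 = 0.5238 = 52.38%.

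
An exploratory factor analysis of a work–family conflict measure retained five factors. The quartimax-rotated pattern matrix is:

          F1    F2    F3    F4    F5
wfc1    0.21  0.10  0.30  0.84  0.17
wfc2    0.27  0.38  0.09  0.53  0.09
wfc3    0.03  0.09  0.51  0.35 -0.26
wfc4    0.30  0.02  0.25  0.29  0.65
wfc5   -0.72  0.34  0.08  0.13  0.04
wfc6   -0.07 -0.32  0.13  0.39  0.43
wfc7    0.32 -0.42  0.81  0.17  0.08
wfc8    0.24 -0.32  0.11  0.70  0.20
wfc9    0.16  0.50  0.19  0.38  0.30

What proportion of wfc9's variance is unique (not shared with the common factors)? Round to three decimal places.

h² = 0.16² + 0.50² + 0.19² + 0.38² + 0.30² = 0.0256 + 0.2500 + 0.0361 + 0.1444 + 0.0900 = 0.5461
Uniqueness u² = 1 − h² = 1 − 0.5461 = 0.4539

0.454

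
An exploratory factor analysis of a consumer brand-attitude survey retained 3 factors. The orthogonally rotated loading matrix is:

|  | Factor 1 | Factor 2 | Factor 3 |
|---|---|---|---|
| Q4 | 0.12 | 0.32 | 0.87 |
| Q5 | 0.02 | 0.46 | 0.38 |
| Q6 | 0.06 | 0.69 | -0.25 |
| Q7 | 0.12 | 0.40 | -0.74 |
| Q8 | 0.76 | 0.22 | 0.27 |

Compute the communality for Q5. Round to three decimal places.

0.356

h² = 0.02² + 0.46² + 0.38² = 0.0004 + 0.2116 + 0.1444 = 0.3564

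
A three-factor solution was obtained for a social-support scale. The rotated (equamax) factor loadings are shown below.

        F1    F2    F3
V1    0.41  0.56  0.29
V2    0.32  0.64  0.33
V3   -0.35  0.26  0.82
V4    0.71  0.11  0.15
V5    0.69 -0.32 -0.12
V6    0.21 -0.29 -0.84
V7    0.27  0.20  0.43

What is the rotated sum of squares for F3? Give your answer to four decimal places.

1.7928

SS loadings for F3 = 0.29² + 0.33² + 0.82² + 0.15² + (-0.12)² + (-0.84)² + 0.43² = 0.0841 + 0.1089 + 0.6724 + 0.0225 + 0.0144 + 0.7056 + 0.1849 = 1.7928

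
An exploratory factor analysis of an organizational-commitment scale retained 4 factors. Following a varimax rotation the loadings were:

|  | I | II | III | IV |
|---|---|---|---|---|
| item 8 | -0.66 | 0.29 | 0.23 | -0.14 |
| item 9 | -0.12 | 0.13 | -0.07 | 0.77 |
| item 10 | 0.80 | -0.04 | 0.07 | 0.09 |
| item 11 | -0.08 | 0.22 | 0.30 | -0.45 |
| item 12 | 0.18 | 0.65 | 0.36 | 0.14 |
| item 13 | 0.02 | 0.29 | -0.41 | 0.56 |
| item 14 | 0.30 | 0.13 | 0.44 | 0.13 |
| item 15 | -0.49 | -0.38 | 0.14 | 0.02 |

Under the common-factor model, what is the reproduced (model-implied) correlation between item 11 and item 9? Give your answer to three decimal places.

-0.329

r̂ = Σ λ_i·λ_j across factors = (-0.08)(-0.12) + (0.22)(0.13) + (0.30)(-0.07) + (-0.45)(0.77)
  = +0.0096 +0.0286 -0.0210 -0.3465 = -0.3293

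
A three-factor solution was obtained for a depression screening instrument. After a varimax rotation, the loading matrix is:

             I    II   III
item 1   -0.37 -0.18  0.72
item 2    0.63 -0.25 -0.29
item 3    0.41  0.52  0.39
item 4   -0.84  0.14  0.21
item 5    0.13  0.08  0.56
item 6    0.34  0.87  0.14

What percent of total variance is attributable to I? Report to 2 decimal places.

25.67%

SS loadings for I = (-0.37)² + 0.63² + 0.41² + (-0.84)² + 0.13² + 0.34² = 1.5400
With 6 standardized items, total variance = 6. Proportion = 1.5400/6 = 0.2567 → 25.67%.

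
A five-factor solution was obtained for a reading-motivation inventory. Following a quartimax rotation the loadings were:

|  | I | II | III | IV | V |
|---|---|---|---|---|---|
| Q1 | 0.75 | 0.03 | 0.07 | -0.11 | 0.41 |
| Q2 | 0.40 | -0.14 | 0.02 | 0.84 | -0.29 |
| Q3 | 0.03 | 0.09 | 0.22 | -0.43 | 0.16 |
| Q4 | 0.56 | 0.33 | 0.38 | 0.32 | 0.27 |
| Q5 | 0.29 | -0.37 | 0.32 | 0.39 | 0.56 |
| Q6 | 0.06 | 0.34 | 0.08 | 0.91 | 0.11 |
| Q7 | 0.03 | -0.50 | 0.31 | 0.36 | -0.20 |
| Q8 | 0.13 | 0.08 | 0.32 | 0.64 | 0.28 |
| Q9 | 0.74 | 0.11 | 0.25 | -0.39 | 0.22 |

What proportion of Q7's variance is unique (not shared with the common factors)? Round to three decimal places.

0.483

h² = 0.03² + (-0.50)² + 0.31² + 0.36² + (-0.20)² = 0.0009 + 0.2500 + 0.0961 + 0.1296 + 0.0400 = 0.5166
Uniqueness u² = 1 − h² = 1 − 0.5166 = 0.4834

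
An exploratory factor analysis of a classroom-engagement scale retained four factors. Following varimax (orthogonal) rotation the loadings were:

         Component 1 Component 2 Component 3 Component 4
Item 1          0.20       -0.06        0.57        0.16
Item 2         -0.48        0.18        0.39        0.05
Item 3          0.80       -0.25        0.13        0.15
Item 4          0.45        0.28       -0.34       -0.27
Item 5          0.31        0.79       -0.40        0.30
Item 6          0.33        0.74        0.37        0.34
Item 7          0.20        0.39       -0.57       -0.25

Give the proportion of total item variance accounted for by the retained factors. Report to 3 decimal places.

Communalities: 0.3941, 0.4174, 0.7419, 0.4694, 0.9702, 0.9090, 0.5795; Σh² = 4.4815.
Total variance with 7 standardized items is 7, so the solution explains 4.4815/7 = 0.6402.

0.640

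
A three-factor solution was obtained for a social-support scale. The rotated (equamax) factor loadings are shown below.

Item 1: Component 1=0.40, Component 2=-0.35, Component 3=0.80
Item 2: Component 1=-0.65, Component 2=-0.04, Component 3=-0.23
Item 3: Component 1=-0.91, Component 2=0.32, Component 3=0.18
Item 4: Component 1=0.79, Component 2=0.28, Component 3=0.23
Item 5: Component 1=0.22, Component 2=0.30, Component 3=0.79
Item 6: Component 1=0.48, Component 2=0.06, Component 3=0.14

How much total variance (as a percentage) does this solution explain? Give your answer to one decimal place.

68.9%

SS loadings by factor: 2.3135, 0.3985, 1.4219; total = 4.1339.
Total variance with 6 standardized items is 6, so the solution explains 4.1339/6 = 0.6890 = 68.90%.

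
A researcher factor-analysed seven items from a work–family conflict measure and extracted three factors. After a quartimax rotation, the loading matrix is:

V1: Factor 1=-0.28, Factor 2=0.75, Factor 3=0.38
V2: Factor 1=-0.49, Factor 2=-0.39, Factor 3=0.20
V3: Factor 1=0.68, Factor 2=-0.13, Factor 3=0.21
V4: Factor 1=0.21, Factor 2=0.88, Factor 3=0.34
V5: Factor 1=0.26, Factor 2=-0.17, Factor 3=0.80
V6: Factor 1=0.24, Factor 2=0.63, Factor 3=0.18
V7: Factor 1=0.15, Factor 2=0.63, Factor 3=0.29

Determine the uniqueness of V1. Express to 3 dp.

h² = (-0.28)² + 0.75² + 0.38² = 0.0784 + 0.5625 + 0.1444 = 0.7853
Uniqueness u² = 1 − h² = 1 − 0.7853 = 0.2147

0.215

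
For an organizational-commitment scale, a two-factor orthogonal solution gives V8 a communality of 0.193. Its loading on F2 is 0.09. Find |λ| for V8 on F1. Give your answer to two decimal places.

0.43

Under orthogonal rotation h² = Σλ², so λ_F1² = h² − (0.0081) = 0.193 − 0.0081 = 0.1849.
|λ| = √0.1849 = 0.4300.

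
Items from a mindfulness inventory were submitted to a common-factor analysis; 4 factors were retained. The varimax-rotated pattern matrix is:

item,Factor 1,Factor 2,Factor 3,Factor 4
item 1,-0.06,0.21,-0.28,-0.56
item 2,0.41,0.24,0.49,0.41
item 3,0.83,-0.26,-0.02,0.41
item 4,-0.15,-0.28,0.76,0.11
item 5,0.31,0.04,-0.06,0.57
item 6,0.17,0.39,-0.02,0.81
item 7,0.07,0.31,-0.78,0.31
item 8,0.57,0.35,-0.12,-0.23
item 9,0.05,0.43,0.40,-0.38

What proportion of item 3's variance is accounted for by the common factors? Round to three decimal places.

h² = 0.83² + (-0.26)² + (-0.02)² + 0.41² = 0.6889 + 0.0676 + 0.0004 + 0.1681 = 0.9250

0.925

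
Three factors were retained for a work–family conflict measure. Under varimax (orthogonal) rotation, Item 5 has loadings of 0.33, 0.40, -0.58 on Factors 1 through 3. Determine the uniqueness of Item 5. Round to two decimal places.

h² = 0.33² + 0.40² + (-0.58)² = 0.1089 + 0.1600 + 0.3364 = 0.6053
Uniqueness u² = 1 − h² = 1 − 0.6053 = 0.3947

0.39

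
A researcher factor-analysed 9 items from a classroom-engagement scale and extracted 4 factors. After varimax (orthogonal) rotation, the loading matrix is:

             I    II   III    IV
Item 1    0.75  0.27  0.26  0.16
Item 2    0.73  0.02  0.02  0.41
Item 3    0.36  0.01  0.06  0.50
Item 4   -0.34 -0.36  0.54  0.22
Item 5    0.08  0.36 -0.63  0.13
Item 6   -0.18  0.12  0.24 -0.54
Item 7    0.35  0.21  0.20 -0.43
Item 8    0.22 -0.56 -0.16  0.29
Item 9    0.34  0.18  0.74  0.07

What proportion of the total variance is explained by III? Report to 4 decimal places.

0.1590

SS loadings for III = 0.26² + 0.02² + 0.06² + 0.54² + (-0.63)² + 0.24² + 0.20² + (-0.16)² + 0.74² = 1.4309
Proportion of variance = 1.4309 / 9 = 0.1590.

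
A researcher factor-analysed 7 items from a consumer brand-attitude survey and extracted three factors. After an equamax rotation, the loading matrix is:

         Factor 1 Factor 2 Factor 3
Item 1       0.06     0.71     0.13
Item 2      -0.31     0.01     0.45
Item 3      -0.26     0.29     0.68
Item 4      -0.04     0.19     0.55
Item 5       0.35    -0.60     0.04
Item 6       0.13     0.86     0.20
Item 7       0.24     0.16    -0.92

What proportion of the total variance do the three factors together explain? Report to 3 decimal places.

0.570

Communalities: 0.5246, 0.2987, 0.6141, 0.3402, 0.4841, 0.7965, 0.9296; Σh² = 3.9878.
Total variance with 7 standardized items is 7, so the solution explains 3.9878/7 = 0.5697.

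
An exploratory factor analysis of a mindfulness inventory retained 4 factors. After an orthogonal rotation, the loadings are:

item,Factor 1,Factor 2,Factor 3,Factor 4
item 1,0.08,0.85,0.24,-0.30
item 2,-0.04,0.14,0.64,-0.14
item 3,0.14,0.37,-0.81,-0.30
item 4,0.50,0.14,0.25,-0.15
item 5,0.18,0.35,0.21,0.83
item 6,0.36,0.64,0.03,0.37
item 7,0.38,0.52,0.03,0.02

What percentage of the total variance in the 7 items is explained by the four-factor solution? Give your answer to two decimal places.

Communalities: 0.8765, 0.4504, 0.9026, 0.3546, 0.8879, 0.6770, 0.4161; Σh² = 4.5651.
Total variance with 7 standardized items is 7, so the solution explains 4.5651/7 = 0.6522 = 65.22%.

65.22%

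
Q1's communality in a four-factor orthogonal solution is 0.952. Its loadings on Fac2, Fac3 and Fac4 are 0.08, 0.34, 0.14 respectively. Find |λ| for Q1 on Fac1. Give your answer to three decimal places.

Under orthogonal rotation h² = Σλ², so λ_Fac1² = h² − (0.1416) = 0.952 − 0.1416 = 0.8104.
|λ| = √0.8104 = 0.9002.

0.900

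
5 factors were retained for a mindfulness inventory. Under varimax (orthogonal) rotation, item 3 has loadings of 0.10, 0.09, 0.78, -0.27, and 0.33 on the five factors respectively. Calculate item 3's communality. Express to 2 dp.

h² = 0.10² + 0.09² + 0.78² + (-0.27)² + 0.33² = 0.0100 + 0.0081 + 0.6084 + 0.0729 + 0.1089 = 0.8083

0.81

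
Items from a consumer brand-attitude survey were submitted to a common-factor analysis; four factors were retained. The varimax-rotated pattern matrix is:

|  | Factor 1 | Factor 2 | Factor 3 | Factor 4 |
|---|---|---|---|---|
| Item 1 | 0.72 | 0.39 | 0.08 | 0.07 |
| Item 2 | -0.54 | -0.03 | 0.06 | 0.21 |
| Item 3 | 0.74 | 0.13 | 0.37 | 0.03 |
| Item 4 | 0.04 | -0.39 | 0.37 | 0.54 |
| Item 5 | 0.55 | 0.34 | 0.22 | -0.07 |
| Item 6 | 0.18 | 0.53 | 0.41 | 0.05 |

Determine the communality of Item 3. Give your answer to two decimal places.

0.70

h² = 0.74² + 0.13² + 0.37² + 0.03² = 0.5476 + 0.0169 + 0.1369 + 0.0009 = 0.7023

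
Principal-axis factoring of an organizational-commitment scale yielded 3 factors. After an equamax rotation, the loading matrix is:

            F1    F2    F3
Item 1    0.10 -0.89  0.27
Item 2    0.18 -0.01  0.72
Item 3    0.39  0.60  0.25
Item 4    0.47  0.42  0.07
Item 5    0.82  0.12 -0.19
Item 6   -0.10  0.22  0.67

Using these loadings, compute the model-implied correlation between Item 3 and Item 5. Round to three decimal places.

0.344

r̂ = Σ λ_i·λ_j across factors = (0.39)(0.82) + (0.60)(0.12) + (0.25)(-0.19)
  = +0.3198 +0.0720 -0.0475 = 0.3443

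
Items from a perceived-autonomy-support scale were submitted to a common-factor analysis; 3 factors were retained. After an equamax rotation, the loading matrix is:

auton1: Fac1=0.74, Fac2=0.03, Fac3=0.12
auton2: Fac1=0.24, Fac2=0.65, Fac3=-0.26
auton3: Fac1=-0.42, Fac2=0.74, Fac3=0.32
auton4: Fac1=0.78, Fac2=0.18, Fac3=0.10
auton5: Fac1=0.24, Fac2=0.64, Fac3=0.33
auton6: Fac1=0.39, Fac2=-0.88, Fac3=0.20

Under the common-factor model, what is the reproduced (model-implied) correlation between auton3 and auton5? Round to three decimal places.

r̂ = Σ λ_i·λ_j across factors = (-0.42)(0.24) + (0.74)(0.64) + (0.32)(0.33)
  = -0.1008 +0.4736 +0.1056 = 0.4784

0.478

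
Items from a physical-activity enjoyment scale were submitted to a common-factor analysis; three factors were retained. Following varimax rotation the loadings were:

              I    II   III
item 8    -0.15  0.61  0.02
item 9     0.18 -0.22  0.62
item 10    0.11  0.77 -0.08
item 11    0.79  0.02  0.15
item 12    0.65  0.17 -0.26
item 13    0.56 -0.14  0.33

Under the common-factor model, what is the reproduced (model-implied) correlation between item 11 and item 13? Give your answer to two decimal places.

0.49

r̂ = Σ λ_i·λ_j across factors = (0.79)(0.56) + (0.02)(-0.14) + (0.15)(0.33)
  = +0.4424 -0.0028 +0.0495 = 0.4891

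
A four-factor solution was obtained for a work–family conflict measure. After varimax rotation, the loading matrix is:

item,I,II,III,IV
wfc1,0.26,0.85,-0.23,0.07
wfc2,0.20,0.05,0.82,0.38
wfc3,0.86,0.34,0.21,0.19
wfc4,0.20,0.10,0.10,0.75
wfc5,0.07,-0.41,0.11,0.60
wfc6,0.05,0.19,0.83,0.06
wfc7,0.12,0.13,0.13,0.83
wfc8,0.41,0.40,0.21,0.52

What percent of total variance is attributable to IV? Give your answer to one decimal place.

SS loadings for IV = 0.07² + 0.38² + 0.19² + 0.75² + 0.60² + 0.06² + 0.83² + 0.52² = 2.0708
With 8 standardized items, total variance = 8. Proportion = 2.0708/8 = 0.2589 → 25.89%.

25.9%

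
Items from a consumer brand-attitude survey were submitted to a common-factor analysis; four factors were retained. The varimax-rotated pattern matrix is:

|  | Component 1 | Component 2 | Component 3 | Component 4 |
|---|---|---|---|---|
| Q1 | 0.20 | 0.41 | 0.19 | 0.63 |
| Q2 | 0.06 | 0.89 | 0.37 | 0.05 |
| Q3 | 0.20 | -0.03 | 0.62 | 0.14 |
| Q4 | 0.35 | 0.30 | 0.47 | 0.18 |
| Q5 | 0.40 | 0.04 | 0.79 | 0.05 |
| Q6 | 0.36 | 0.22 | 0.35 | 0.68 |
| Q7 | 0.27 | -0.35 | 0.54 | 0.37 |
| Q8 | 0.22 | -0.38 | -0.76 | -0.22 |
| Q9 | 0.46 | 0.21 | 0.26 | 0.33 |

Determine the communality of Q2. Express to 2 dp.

0.94

h² = 0.06² + 0.89² + 0.37² + 0.05² = 0.0036 + 0.7921 + 0.1369 + 0.0025 = 0.9351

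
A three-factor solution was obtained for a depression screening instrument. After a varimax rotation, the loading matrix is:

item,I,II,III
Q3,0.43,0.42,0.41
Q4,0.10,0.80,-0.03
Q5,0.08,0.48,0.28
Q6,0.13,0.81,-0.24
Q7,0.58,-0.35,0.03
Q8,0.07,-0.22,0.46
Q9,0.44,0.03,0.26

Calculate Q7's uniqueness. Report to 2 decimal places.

0.54

h² = 0.58² + (-0.35)² + 0.03² = 0.3364 + 0.1225 + 0.0009 = 0.4598
Uniqueness u² = 1 − h² = 1 − 0.4598 = 0.5402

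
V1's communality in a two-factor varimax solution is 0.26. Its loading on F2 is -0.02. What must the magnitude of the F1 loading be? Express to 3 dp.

0.510

Under orthogonal rotation h² = Σλ², so λ_F1² = h² − (0.0004) = 0.26 − 0.0004 = 0.2596.
|λ| = √0.2596 = 0.5095.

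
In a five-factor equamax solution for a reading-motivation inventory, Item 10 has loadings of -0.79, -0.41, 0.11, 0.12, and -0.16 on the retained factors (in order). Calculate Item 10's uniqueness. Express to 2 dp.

0.16

h² = (-0.79)² + (-0.41)² + 0.11² + 0.12² + (-0.16)² = 0.6241 + 0.1681 + 0.0121 + 0.0144 + 0.0256 = 0.8443
Uniqueness u² = 1 − h² = 1 − 0.8443 = 0.1557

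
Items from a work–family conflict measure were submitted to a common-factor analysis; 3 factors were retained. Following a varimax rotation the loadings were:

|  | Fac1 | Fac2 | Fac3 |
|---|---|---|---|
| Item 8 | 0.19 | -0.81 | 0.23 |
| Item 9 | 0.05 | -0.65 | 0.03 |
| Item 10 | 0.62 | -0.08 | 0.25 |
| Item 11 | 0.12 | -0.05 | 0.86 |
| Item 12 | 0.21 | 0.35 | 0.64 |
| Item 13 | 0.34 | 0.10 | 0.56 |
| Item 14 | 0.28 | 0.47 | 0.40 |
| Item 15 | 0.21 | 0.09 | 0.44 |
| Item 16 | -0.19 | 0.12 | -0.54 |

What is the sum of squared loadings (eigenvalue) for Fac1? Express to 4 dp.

SS loadings for Fac1 = 0.19² + 0.05² + 0.62² + 0.12² + 0.21² + 0.34² + 0.28² + 0.21² + (-0.19)² = 0.0361 + 0.0025 + 0.3844 + 0.0144 + 0.0441 + 0.1156 + 0.0784 + 0.0441 + 0.0361 = 0.7557

0.7557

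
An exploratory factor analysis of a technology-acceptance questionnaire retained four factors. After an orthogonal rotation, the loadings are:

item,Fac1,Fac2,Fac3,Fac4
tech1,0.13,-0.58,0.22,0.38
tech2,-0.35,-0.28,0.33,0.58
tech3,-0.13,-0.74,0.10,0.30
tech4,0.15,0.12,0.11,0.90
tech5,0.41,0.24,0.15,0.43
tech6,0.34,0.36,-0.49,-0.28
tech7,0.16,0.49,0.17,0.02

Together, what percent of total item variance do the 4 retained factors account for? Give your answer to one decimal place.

57.3%

Communalities: 0.5461, 0.6462, 0.6645, 0.8590, 0.4331, 0.5637, 0.2950; Σh² = 4.0076.
Total variance with 7 standardized items is 7, so the solution explains 4.0076/7 = 0.5725 = 57.25%.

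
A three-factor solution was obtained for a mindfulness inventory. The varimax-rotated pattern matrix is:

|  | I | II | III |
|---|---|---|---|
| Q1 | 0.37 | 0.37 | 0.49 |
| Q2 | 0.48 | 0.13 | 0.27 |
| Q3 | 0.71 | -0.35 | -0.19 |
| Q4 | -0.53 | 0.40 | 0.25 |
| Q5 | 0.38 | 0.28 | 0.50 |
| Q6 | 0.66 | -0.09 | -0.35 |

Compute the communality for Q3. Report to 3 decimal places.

0.663

h² = 0.71² + (-0.35)² + (-0.19)² = 0.5041 + 0.1225 + 0.0361 = 0.6627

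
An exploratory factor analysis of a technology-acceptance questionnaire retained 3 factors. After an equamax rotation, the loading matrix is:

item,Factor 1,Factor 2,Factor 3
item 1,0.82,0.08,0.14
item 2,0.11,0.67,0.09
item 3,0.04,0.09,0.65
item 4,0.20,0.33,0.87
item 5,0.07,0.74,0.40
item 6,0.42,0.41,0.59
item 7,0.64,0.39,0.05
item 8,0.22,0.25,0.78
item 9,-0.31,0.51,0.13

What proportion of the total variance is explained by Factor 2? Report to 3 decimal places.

0.196

SS loadings for Factor 2 = 0.08² + 0.67² + 0.09² + 0.33² + 0.74² + 0.41² + 0.39² + 0.25² + 0.51² = 1.7627
Proportion of variance = 1.7627 / 9 = 0.1959.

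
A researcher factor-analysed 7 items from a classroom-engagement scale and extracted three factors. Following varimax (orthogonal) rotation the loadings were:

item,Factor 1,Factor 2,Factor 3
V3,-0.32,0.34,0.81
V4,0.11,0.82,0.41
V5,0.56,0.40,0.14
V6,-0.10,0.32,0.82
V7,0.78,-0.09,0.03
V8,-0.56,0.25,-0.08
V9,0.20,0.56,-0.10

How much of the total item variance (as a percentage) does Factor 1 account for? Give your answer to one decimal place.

SS loadings for Factor 1 = (-0.32)² + 0.11² + 0.56² + (-0.10)² + 0.78² + (-0.56)² + 0.20² = 1.4001
With 7 standardized items, total variance = 7. Proportion = 1.4001/7 = 0.2000 → 20.00%.

20.0%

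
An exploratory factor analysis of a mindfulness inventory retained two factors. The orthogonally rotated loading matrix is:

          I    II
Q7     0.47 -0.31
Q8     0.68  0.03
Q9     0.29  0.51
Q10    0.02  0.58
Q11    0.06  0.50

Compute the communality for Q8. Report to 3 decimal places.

0.463

h² = 0.68² + 0.03² = 0.4624 + 0.0009 = 0.4633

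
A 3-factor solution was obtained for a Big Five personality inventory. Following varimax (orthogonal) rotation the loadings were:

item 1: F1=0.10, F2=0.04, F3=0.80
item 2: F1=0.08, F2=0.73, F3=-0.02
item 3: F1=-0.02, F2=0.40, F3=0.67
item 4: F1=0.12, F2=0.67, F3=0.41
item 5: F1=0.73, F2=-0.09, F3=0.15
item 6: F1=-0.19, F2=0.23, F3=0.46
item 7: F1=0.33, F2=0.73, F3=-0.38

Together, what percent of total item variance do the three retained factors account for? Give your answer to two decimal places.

Communalities: 0.6516, 0.5397, 0.6093, 0.6314, 0.5635, 0.3006, 0.7862; Σh² = 4.0823.
Total variance with 7 standardized items is 7, so the solution explains 4.0823/7 = 0.5832 = 58.32%.

58.32%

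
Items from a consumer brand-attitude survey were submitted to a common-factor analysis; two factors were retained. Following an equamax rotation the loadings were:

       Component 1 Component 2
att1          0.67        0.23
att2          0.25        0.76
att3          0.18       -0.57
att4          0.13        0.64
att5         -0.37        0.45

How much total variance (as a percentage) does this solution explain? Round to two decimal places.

SS loadings by factor: 0.6976, 1.5675; total = 2.2651.
Total variance with 5 standardized items is 5, so the solution explains 2.2651/5 = 0.4530 = 45.30%.

45.30%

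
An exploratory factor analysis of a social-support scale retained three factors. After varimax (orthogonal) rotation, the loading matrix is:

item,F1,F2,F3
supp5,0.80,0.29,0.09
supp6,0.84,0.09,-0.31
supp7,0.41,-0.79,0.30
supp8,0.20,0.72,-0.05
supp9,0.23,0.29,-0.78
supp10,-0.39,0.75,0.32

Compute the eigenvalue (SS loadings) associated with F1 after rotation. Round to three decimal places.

1.759

SS loadings for F1 = 0.80² + 0.84² + 0.41² + 0.20² + 0.23² + (-0.39)² = 0.6400 + 0.7056 + 0.1681 + 0.0400 + 0.0529 + 0.1521 = 1.7587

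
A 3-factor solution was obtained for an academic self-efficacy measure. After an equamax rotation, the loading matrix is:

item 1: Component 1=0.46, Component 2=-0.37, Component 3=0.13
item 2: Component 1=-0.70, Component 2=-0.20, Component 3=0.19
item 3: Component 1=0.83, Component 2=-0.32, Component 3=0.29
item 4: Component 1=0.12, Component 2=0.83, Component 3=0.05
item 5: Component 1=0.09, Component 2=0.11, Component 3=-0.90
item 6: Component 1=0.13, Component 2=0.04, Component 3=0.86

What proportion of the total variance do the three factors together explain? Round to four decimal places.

0.6835

SS loadings by factor: 1.4299, 0.9819, 1.6892; total = 4.1010.
Total variance with 6 standardized items is 6, so the solution explains 4.1010/6 = 0.6835.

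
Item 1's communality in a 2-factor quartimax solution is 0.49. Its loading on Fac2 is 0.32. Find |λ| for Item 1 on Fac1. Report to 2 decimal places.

0.62

Under orthogonal rotation h² = Σλ², so λ_Fac1² = h² − (0.1024) = 0.49 − 0.1024 = 0.3876.
|λ| = √0.3876 = 0.6226.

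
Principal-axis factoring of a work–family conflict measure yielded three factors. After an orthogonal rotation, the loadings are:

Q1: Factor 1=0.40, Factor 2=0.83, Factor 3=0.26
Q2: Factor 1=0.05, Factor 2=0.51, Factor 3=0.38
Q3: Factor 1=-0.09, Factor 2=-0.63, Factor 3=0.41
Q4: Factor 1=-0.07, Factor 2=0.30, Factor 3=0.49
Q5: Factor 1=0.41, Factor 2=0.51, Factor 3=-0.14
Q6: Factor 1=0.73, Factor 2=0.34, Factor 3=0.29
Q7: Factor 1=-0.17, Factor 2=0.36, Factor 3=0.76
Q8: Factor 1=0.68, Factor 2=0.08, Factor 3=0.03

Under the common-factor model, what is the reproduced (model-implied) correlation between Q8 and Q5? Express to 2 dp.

r̂ = Σ λ_i·λ_j across factors = (0.68)(0.41) + (0.08)(0.51) + (0.03)(-0.14)
  = +0.2788 +0.0408 -0.0042 = 0.3154

0.32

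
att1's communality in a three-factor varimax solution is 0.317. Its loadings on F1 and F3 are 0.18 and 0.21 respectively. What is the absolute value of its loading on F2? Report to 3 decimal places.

0.490

Under orthogonal rotation h² = Σλ², so λ_F2² = h² − (0.0765) = 0.317 − 0.0765 = 0.2405.
|λ| = √0.2405 = 0.4904.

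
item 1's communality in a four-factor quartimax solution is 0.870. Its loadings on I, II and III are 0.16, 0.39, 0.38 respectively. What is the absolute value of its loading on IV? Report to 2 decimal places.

0.74

Under orthogonal rotation h² = Σλ², so λ_IV² = h² − (0.3221) = 0.870 − 0.3221 = 0.5479.
|λ| = √0.5479 = 0.7402.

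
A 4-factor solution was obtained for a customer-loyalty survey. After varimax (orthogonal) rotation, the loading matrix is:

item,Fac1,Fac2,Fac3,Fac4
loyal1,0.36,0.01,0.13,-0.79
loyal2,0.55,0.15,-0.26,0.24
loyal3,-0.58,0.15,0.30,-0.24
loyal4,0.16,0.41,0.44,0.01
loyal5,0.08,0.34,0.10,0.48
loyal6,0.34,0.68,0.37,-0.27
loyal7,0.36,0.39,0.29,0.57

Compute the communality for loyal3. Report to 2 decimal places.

h² = (-0.58)² + 0.15² + 0.30² + (-0.24)² = 0.3364 + 0.0225 + 0.0900 + 0.0576 = 0.5065

0.51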